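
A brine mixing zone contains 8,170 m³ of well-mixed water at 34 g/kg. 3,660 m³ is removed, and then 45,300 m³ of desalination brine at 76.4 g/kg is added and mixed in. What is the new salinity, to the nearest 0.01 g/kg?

Remaining after removal: 4,510 m³ at 34 g/kg (salt = 153,340)
After addition: salt = 153,340 + 45,300×76.4 = 3,614,260; volume = 49,810 m³
S = 3,614,260 / 49,810 = 72.5609 g/kg

72.56 g/kg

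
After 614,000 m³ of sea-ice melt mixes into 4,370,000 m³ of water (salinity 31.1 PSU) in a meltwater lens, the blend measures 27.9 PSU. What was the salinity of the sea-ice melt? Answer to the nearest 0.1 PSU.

Salt balance: 4,370,000×31.1 + 614,000×S = 4,984,000×27.9
135,907,000 + 614,000·S = 139,053,600
S = (139,053,600 − 135,907,000) / 614,000 = 5.1248 PSU

5.1 PSU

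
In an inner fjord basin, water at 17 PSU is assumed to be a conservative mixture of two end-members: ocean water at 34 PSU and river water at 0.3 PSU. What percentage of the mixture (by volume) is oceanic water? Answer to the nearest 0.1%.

49.6%

Let g be the oceanic fraction. Salt balance per unit volume:
g×34 + (1−g)×0.3 = 17
g = (17 − 0.3) / (34 − 0.3) = 16.7/33.7 = 0.4955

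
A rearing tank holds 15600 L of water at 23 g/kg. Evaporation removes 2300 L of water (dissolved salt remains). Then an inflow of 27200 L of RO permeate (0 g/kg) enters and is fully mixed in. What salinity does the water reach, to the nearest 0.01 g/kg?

8.86 g/kg

After evaporation: salt = 15,600×23 = 358,800; volume = 15,600 − 2,300 = 13,300 L
After mixing: salt = 358,800 + 27,200×0 = 358,800; volume = 13,300 + 27,200 = 40,500 L
S = 358,800 / 40,500 = 8.8593 g/kg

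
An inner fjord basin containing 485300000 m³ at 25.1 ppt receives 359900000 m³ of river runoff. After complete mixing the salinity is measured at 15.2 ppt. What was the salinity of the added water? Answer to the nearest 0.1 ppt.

Salt balance: 485,300,000×25.1 + 359,900,000×S = 845,200,000×15.2
12,181,030,000 + 359,900,000·S = 12,847,040,000
S = (12,847,040,000 − 12,181,030,000) / 359,900,000 = 1.8505 ppt

1.9 ppt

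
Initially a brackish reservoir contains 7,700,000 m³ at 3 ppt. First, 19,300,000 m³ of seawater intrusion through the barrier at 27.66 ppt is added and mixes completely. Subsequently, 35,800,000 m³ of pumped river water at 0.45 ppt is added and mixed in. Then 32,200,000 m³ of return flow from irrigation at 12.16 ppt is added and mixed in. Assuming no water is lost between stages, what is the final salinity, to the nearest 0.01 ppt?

Conserving salt mass:
Initial salt = 7,700,000×3 = 23,100,000
After stage 1: salt = 23,100,000 + 19,300,000×27.66 = 556,938,000; volume = 27,000,000 m³; S = 20.627 ppt
After stage 2: salt = 556,938,000 + 35,800,000×0.45 = 573,048,000; volume = 62,800,000 m³; S = 9.125 ppt
After stage 3: salt = 573,048,000 + 32,200,000×12.16 = 964,600,000; volume = 95,000,000 m³
S = 964,600,000 / 95,000,000 = 10.1537 ppt

10.15 ppt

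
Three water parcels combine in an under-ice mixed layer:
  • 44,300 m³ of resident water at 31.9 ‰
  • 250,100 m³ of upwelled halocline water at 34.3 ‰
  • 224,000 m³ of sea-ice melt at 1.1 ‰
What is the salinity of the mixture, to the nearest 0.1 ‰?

By conservation of dissolved salt,
salt = 44,300×31.9 + 250,100×34.3 + 224,000×1.1 = 1,413,170 + 8,578,430 + 246,400 = 10,238,000
volume = 44,300 + 250,100 + 224,000 = 518,400 m³
S = 10,238,000 / 518,400 = 19.749 ‰

19.7 ‰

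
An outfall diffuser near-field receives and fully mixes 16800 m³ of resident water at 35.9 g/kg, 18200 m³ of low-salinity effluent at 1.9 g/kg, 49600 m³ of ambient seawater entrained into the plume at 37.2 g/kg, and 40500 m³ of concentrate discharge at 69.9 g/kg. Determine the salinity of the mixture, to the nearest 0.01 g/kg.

Total salt / total volume:
salt = 16,800×35.9 + 18,200×1.9 + 49,600×37.2 + 40,500×69.9 = 603,120 + 34,580 + 1,845,120 + 2,830,950 = 5,313,770
volume = 16,800 + 18,200 + 49,600 + 40,500 = 125,100 m³
S = 5,313,770 / 125,100 = 42.4762 g/kg

42.48 g/kg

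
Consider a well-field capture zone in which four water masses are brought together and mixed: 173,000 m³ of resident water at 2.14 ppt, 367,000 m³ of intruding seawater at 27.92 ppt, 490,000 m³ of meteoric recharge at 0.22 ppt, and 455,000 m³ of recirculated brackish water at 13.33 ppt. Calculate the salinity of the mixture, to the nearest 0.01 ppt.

11.31 ppt

Conserving salt mass:
salt = 173,000×2.14 + 367,000×27.92 + 490,000×0.22 + 455,000×13.33 = 370,220 + 10,246,640 + 107,800 + 6,065,150 = 16,789,810
volume = 173,000 + 367,000 + 490,000 + 455,000 = 1,485,000 m³
S = 16,789,810 / 1,485,000 = 11.3063 ppt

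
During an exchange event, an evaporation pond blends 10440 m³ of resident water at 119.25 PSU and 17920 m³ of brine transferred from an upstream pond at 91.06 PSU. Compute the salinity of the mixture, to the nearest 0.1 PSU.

By conservation of dissolved salt,
salt = 10,440×119.25 + 17,920×91.06 = 1,244,970 + 1,631,795.2 = 2,876,765.2
volume = 10,440 + 17,920 = 28,360 m³
S = 2,876,765.2 / 28,360 = 101.437 PSU

101.4 PSU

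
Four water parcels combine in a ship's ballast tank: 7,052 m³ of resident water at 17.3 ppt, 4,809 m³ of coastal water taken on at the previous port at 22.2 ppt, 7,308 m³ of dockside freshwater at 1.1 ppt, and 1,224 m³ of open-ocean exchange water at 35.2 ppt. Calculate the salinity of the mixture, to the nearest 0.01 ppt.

13.72 ppt

Weighted by volume,
salt = 7,052×17.3 + 4,809×22.2 + 7,308×1.1 + 1,224×35.2 = 121,999.6 + 106,759.8 + 8,038.8 + 43,084.8 = 279,883
volume = 7,052 + 4,809 + 7,308 + 1,224 = 20,393 m³
S = 279,883 / 20,393 = 13.7245 ppt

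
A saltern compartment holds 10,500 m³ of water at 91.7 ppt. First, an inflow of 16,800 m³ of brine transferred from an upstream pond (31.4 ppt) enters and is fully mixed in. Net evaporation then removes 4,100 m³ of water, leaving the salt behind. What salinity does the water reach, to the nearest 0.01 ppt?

64.24 ppt

After mixing: salt = 10,500×91.7 + 16,800×31.4 = 1,490,370; volume = 27,300 m³
After evaporation: salt unchanged = 1,490,370; volume = 27,300 − 4,100 = 23,200 m³
S = 1,490,370 / 23,200 = 64.2401 ppt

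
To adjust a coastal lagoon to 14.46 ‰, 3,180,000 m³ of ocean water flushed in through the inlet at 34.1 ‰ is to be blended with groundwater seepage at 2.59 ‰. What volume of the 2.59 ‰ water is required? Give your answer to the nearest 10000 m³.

Salt balance: 3,180,000×34.1 + V×2.59 = (3,180,000+V)×14.46
108,438,000 + 2.59V = 45,982,800 + 14.46V
62,455,200 = 11.87V
V = 5,261,600.67 m³

5260000 m³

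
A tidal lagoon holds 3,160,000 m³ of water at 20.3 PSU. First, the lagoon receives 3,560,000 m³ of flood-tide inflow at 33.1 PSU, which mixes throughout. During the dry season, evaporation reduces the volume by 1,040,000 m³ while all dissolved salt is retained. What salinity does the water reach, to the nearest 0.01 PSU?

32.04 PSU

After mixing: salt = 3,160,000×20.3 + 3,560,000×33.1 = 181,984,000; volume = 6,720,000 m³
After evaporation: salt unchanged = 181,984,000; volume = 6,720,000 − 1,040,000 = 5,680,000 m³
S = 181,984,000 / 5,680,000 = 32.0394 PSU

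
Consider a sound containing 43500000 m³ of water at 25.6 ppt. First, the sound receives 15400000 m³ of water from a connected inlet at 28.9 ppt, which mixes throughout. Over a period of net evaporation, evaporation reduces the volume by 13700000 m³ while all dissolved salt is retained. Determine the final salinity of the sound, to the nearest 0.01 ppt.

34.48 ppt

After mixing: salt = 43,500,000×25.6 + 15,400,000×28.9 = 1,558,660,000; volume = 58,900,000 m³
After evaporation: salt unchanged = 1,558,660,000; volume = 58,900,000 − 13,700,000 = 45,200,000 m³
S = 1,558,660,000 / 45,200,000 = 34.4836 ppt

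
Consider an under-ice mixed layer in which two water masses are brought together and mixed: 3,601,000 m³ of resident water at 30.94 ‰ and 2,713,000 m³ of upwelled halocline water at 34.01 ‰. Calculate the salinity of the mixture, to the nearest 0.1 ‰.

32.3 ‰

Total salt / total volume:
salt = 3,601,000×30.94 + 2,713,000×34.01 = 111,414,940 + 92,269,130 = 203,684,070
volume = 3,601,000 + 2,713,000 = 6,314,000 m³
S = 203,684,070 / 6,314,000 = 32.259 ‰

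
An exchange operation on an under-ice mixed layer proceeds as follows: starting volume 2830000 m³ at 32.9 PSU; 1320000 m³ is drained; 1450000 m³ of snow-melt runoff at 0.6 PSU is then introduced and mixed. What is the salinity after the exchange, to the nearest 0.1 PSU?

Remaining after removal: 1,510,000 m³ at 32.9 PSU (salt = 49,679,000)
After addition: salt = 49,679,000 + 1,450,000×0.6 = 50,549,000; volume = 2,960,000 m³
S = 50,549,000 / 2,960,000 = 17.0774 PSU

17.1 PSU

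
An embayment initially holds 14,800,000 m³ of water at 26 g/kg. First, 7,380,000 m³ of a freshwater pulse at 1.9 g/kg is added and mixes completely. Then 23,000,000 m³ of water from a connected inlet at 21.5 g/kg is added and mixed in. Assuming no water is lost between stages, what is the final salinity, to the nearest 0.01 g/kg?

19.77 g/kg

Salt balance:
Initial salt = 14,800,000×26 = 384,800,000
After stage 1: salt = 384,800,000 + 7,380,000×1.9 = 398,822,000; volume = 22,180,000 m³; S = 17.981 g/kg
After stage 2: salt = 398,822,000 + 23,000,000×21.5 = 893,322,000; volume = 45,180,000 m³
S = 893,322,000 / 45,180,000 = 19.7725 g/kg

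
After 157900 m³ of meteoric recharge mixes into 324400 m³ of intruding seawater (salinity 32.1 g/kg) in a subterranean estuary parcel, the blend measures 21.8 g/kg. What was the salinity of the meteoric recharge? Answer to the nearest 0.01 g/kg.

Salt balance: 324,400×32.1 + 157,900×S = 482,300×21.8
10,413,240 + 157,900·S = 10,514,140
S = (10,514,140 − 10,413,240) / 157,900 = 0.639 g/kg

0.64 g/kg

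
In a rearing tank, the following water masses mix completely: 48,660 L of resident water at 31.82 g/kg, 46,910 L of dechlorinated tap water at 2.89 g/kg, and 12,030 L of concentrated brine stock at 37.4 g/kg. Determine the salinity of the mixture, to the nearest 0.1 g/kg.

Conserving salt mass:
salt = 48,660×31.82 + 46,910×2.89 + 12,030×37.4 = 1,548,361.2 + 135,569.9 + 449,922 = 2,133,853.1
volume = 48,660 + 46,910 + 12,030 = 107,600 L
S = 2,133,853.1 / 107,600 = 19.831 g/kg

19.8 g/kg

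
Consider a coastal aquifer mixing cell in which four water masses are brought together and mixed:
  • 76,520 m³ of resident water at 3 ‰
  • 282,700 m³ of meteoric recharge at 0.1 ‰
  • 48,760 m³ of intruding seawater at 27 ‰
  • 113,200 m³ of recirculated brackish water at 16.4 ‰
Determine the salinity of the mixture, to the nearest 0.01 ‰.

6.58 ‰

Conserving salt mass:
salt = 76,520×3 + 282,700×0.1 + 48,760×27 + 113,200×16.4 = 229,560 + 28,270 + 1,316,520 + 1,856,480 = 3,430,830
volume = 76,520 + 282,700 + 48,760 + 113,200 = 521,180 m³
S = 3,430,830 / 521,180 = 6.5828 ‰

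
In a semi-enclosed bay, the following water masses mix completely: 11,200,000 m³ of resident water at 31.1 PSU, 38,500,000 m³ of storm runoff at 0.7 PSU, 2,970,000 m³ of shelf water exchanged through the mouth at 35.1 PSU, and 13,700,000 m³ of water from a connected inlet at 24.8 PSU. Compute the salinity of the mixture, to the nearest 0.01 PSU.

12.34 PSU

Salt balance:
salt = 11,200,000×31.1 + 38,500,000×0.7 + 2,970,000×35.1 + 13,700,000×24.8 = 348,320,000 + 26,950,000 + 104,247,000 + 339,760,000 = 819,277,000
volume = 11,200,000 + 38,500,000 + 2,970,000 + 13,700,000 = 66,370,000 m³
S = 819,277,000 / 66,370,000 = 12.3441 PSU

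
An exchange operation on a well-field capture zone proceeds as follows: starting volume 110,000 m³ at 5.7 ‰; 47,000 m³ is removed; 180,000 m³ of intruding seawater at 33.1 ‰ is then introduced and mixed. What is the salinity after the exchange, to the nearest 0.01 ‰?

Remaining after removal: 63,000 m³ at 5.7 ‰ (salt = 359,100)
After addition: salt = 359,100 + 180,000×33.1 = 6,317,100; volume = 243,000 m³
S = 6,317,100 / 243,000 = 25.9963 ‰

26.00 ‰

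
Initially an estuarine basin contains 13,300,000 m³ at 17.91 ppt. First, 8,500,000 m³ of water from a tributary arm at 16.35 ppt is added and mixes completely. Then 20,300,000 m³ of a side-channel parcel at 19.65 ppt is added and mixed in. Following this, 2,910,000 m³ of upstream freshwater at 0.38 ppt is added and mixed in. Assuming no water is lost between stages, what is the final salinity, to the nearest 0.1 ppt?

17.3 ppt

By conservation of dissolved salt,
Initial salt = 13,300,000×17.91 = 238,203,000
After stage 1: salt = 238,203,000 + 8,500,000×16.35 = 377,178,000; volume = 21,800,000 m³; S = 17.302 ppt
After stage 2: salt = 377,178,000 + 20,300,000×19.65 = 776,073,000; volume = 42,100,000 m³; S = 18.434 ppt
After stage 3: salt = 776,073,000 + 2,910,000×0.38 = 777,178,800; volume = 45,010,000 m³
S = 777,178,800 / 45,010,000 = 17.2668 ppt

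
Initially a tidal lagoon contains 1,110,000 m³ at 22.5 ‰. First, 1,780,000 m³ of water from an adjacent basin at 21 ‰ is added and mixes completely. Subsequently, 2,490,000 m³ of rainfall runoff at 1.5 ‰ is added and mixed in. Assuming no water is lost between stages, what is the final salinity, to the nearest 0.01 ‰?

12.28 ‰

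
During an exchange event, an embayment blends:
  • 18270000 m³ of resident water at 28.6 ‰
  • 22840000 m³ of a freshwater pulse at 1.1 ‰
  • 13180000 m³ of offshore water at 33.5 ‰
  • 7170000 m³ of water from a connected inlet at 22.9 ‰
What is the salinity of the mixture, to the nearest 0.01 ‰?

18.77 ‰

By conservation of dissolved salt,
salt = 18,270,000×28.6 + 22,840,000×1.1 + 13,180,000×33.5 + 7,170,000×22.9 = 522,522,000 + 25,124,000 + 441,530,000 + 164,193,000 = 1,153,369,000
volume = 18,270,000 + 22,840,000 + 13,180,000 + 7,170,000 = 61,460,000 m³
S = 1,153,369,000 / 61,460,000 = 18.7662 ‰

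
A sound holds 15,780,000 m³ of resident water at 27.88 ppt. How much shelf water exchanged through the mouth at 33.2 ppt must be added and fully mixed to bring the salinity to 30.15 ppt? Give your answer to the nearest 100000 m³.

11700000 m³

Salt balance: 15,780,000×27.88 + V×33.2 = (15,780,000+V)×30.15
439,946,400 + 33.2V = 475,767,000 + 30.15V
35,820,600 = 3.05V
V = 11,744,459.02 m³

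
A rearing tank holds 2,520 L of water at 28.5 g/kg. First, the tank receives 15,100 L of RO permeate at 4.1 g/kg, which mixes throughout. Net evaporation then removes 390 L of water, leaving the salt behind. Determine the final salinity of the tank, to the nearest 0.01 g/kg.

7.76 g/kg

After mixing: salt = 2,520×28.5 + 15,100×4.1 = 133,730; volume = 17,620 L
After evaporation: salt unchanged = 133,730; volume = 17,620 − 390 = 17,230 L
S = 133,730 / 17,230 = 7.7615 g/kg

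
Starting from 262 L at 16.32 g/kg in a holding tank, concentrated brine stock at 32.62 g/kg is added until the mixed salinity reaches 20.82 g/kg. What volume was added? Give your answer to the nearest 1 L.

100 L

Salt balance: 262×16.32 + V×32.62 = (262+V)×20.82
4,275.84 + 32.62V = 5,454.84 + 20.82V
1,179 = 11.8V
V = 99.92 L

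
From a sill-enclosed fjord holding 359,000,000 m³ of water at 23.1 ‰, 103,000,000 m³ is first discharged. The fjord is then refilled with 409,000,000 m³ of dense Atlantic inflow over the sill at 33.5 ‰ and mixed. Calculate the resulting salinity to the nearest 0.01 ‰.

Remaining after removal: 256,000,000 m³ at 23.1 ‰ (salt = 5,913,600,000)
After addition: salt = 5,913,600,000 + 409,000,000×33.5 = 19,615,100,000; volume = 665,000,000 m³
S = 19,615,100,000 / 665,000,000 = 29.4964 ‰

29.50 ‰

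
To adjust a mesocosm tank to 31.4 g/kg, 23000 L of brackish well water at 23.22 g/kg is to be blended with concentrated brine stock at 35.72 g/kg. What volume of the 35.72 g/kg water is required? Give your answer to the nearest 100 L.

Salt balance: 23,000×23.22 + V×35.72 = (23,000+V)×31.4
534,060 + 35.72V = 722,200 + 31.4V
188,140 = 4.32V
V = 43,550.93 L

43600 L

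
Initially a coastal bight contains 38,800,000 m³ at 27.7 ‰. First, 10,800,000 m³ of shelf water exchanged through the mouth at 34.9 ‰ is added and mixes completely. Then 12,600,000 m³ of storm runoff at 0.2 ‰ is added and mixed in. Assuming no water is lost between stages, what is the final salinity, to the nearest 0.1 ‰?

By conservation of dissolved salt,
Initial salt = 38,800,000×27.7 = 1,074,760,000
After stage 1: salt = 1,074,760,000 + 10,800,000×34.9 = 1,451,680,000; volume = 49,600,000 m³; S = 29.268 ‰
After stage 2: salt = 1,451,680,000 + 12,600,000×0.2 = 1,454,200,000; volume = 62,200,000 m³
S = 1,454,200,000 / 62,200,000 = 23.3794 ‰

23.4 ‰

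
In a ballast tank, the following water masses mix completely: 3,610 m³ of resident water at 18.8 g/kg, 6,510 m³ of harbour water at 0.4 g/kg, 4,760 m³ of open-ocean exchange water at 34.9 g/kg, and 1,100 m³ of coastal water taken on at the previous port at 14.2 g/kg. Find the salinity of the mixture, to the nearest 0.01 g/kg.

15.78 g/kg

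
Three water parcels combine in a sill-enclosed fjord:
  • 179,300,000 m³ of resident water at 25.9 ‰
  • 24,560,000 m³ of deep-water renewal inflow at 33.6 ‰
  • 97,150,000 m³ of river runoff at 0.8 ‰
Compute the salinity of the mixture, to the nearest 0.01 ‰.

18.43 ‰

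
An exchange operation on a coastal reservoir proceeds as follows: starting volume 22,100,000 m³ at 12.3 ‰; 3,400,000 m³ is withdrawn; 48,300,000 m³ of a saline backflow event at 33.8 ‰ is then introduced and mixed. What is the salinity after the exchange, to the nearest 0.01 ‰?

27.80 ‰

Remaining after removal: 18,700,000 m³ at 12.3 ‰ (salt = 230,010,000)
After addition: salt = 230,010,000 + 48,300,000×33.8 = 1,862,550,000; volume = 67,000,000 m³
S = 1,862,550,000 / 67,000,000 = 27.7993 ‰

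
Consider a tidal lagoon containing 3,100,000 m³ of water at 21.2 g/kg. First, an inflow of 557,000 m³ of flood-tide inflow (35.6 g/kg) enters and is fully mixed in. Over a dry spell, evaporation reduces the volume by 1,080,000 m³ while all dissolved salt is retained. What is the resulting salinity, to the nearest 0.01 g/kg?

After mixing: salt = 3,100,000×21.2 + 557,000×35.6 = 85,549,200; volume = 3,657,000 m³
After evaporation: salt unchanged = 85,549,200; volume = 3,657,000 − 1,080,000 = 2,577,000 m³
S = 85,549,200 / 2,577,000 = 33.1972 g/kg

33.20 g/kg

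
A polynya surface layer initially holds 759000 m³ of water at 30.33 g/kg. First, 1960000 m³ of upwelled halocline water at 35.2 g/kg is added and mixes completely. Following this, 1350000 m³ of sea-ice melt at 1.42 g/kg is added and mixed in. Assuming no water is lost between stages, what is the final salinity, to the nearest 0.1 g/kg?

23.1 g/kg

Conserving salt mass:
Initial salt = 759,000×30.33 = 23,020,470
After stage 1: salt = 23,020,470 + 1,960,000×35.2 = 92,012,470; volume = 2,719,000 m³; S = 33.841 g/kg
After stage 2: salt = 92,012,470 + 1,350,000×1.42 = 93,929,470; volume = 4,069,000 m³
S = 93,929,470 / 4,069,000 = 23.0842 g/kg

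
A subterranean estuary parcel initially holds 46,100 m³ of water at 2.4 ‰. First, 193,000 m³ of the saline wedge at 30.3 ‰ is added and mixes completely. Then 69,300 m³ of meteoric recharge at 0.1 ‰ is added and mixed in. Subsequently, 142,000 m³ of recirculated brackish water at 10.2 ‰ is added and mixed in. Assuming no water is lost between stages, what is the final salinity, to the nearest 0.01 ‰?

16.46 ‰

By conservation of dissolved salt,
Initial salt = 46,100×2.4 = 110,640
After stage 1: salt = 110,640 + 193,000×30.3 = 5,958,540; volume = 239,100 m³; S = 24.921 ‰
After stage 2: salt = 5,958,540 + 69,300×0.1 = 5,965,470; volume = 308,400 m³; S = 19.343 ‰
After stage 3: salt = 5,965,470 + 142,000×10.2 = 7,413,870; volume = 450,400 m³
S = 7,413,870 / 450,400 = 16.4606 ‰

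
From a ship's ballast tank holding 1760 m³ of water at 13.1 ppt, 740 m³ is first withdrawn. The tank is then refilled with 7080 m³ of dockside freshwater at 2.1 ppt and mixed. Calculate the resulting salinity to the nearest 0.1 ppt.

3.5 ppt

Remaining after removal: 1,020 m³ at 13.1 ppt (salt = 13,362)
After addition: salt = 13,362 + 7,080×2.1 = 28,230; volume = 8,100 m³
S = 28,230 / 8,100 = 3.4852 ppt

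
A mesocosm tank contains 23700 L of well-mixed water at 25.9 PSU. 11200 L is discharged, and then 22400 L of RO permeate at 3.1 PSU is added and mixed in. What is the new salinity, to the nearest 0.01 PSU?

Remaining after removal: 12,500 L at 25.9 PSU (salt = 323,750)
After addition: salt = 323,750 + 22,400×3.1 = 393,190; volume = 34,900 L
S = 393,190 / 34,900 = 11.2662 PSU

11.27 PSU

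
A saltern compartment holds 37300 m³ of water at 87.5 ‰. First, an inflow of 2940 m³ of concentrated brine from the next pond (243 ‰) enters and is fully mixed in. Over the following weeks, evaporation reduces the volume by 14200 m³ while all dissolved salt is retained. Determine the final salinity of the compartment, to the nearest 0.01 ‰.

After mixing: salt = 37,300×87.5 + 2,940×243 = 3,978,170; volume = 40,240 m³
After evaporation: salt unchanged = 3,978,170; volume = 40,240 − 14,200 = 26,040 m³
S = 3,978,170 / 26,040 = 152.7715 ‰

152.77 ‰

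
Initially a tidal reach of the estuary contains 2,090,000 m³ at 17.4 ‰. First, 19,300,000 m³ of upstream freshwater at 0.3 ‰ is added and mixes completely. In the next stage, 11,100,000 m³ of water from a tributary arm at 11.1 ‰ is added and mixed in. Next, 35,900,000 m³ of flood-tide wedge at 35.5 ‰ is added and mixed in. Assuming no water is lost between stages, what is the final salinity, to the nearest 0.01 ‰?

21.05 ‰

Conserving salt mass:
Initial salt = 2,090,000×17.4 = 36,366,000
After stage 1: salt = 36,366,000 + 19,300,000×0.3 = 42,156,000; volume = 21,390,000 m³; S = 1.971 ‰
After stage 2: salt = 42,156,000 + 11,100,000×11.1 = 165,366,000; volume = 32,490,000 m³; S = 5.09 ‰
After stage 3: salt = 165,366,000 + 35,900,000×35.5 = 1,439,816,000; volume = 68,390,000 m³
S = 1,439,816,000 / 68,390,000 = 21.053 ‰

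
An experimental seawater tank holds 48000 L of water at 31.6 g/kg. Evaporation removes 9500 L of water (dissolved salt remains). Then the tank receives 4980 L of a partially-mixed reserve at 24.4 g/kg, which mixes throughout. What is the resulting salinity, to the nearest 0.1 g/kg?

37.7 g/kg

After evaporation: salt = 48,000×31.6 = 1,516,800; volume = 48,000 − 9,500 = 38,500 L
After mixing: salt = 1,516,800 + 4,980×24.4 = 1,638,312; volume = 38,500 + 4,980 = 43,480 L
S = 1,638,312 / 43,480 = 37.6797 g/kg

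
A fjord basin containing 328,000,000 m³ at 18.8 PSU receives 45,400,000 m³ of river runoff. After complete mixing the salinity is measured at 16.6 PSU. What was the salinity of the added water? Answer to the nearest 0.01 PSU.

Salt balance: 328,000,000×18.8 + 45,400,000×S = 373,400,000×16.6
6,166,400,000 + 45,400,000·S = 6,198,440,000
S = (6,198,440,000 − 6,166,400,000) / 45,400,000 = 0.7057 PSU

0.71 PSU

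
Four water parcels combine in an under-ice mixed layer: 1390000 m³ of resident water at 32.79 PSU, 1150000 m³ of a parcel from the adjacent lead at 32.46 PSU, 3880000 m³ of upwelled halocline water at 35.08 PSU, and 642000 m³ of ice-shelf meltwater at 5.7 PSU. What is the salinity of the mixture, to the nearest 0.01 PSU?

31.53 PSU

Salt balance:
salt = 1,390,000×32.79 + 1,150,000×32.46 + 3,880,000×35.08 + 642,000×5.7 = 45,578,100 + 37,329,000 + 136,110,400 + 3,659,400 = 222,676,900
volume = 1,390,000 + 1,150,000 + 3,880,000 + 642,000 = 7,062,000 m³
S = 222,676,900 / 7,062,000 = 31.5317 PSU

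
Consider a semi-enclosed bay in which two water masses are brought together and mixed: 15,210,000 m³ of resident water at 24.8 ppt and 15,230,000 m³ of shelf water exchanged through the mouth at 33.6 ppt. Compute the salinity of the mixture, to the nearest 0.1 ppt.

Mass of salt is conserved:
salt = 15,210,000×24.8 + 15,230,000×33.6 = 377,208,000 + 511,728,000 = 888,936,000
volume = 15,210,000 + 15,230,000 = 30,440,000 m³
S = 888,936,000 / 30,440,000 = 29.203 ppt

29.2 ppt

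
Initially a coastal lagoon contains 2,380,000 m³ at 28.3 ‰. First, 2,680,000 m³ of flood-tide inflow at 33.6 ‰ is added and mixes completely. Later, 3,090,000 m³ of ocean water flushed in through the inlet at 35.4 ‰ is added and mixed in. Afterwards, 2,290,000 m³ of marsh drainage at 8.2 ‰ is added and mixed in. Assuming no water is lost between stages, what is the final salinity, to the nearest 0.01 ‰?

27.35 ‰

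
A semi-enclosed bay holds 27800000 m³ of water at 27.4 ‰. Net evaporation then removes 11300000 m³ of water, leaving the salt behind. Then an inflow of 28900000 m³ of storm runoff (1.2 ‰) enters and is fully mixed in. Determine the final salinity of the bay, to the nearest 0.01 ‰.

After evaporation: salt = 27,800,000×27.4 = 761,720,000; volume = 27,800,000 − 11,300,000 = 16,500,000 m³
After mixing: salt = 761,720,000 + 28,900,000×1.2 = 796,400,000; volume = 16,500,000 + 28,900,000 = 45,400,000 m³
S = 796,400,000 / 45,400,000 = 17.5419 ‰

17.54 ‰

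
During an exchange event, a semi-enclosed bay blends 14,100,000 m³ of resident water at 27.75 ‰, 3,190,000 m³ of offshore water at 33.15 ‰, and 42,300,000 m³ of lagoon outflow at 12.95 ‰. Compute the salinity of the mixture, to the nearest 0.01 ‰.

17.53 ‰

Conserving salt mass:
salt = 14,100,000×27.75 + 3,190,000×33.15 + 42,300,000×12.95 = 391,275,000 + 105,748,500 + 547,785,000 = 1,044,808,500
volume = 14,100,000 + 3,190,000 + 42,300,000 = 59,590,000 m³
S = 1,044,808,500 / 59,590,000 = 17.5333 ‰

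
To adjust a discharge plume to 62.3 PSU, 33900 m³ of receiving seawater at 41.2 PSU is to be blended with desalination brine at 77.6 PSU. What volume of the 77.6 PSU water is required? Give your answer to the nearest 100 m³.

Salt balance: 33,900×41.2 + V×77.6 = (33,900+V)×62.3
1,396,680 + 77.6V = 2,111,970 + 62.3V
715,290 = 15.3V
V = 46,750.98 m³

46800 m³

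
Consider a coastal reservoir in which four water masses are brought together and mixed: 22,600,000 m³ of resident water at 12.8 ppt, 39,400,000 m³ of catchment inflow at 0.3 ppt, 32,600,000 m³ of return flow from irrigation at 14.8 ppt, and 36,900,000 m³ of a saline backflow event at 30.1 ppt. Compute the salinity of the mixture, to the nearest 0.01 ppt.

14.41 ppt

Total salt / total volume:
salt = 22,600,000×12.8 + 39,400,000×0.3 + 32,600,000×14.8 + 36,900,000×30.1 = 289,280,000 + 11,820,000 + 482,480,000 + 1,110,690,000 = 1,894,270,000
volume = 22,600,000 + 39,400,000 + 32,600,000 + 36,900,000 = 131,500,000 m³
S = 1,894,270,000 / 131,500,000 = 14.4051 ppt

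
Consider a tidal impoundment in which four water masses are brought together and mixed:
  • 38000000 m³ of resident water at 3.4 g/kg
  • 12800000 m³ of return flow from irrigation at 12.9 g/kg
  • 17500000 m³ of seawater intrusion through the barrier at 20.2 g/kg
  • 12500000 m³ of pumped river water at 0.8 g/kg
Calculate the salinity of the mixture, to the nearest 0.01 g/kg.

8.14 g/kg

Salt balance:
salt = 38,000,000×3.4 + 12,800,000×12.9 + 17,500,000×20.2 + 12,500,000×0.8 = 129,200,000 + 165,120,000 + 353,500,000 + 10,000,000 = 657,820,000
volume = 38,000,000 + 12,800,000 + 17,500,000 + 12,500,000 = 80,800,000 m³
S = 657,820,000 / 80,800,000 = 8.1413 g/kg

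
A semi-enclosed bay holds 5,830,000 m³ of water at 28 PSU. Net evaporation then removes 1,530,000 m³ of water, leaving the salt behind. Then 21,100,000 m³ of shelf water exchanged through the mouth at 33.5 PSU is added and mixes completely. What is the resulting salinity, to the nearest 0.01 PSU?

After evaporation: salt = 5,830,000×28 = 163,240,000; volume = 5,830,000 − 1,530,000 = 4,300,000 m³
After mixing: salt = 163,240,000 + 21,100,000×33.5 = 870,090,000; volume = 4,300,000 + 21,100,000 = 25,400,000 m³
S = 870,090,000 / 25,400,000 = 34.2555 PSU

34.26 PSU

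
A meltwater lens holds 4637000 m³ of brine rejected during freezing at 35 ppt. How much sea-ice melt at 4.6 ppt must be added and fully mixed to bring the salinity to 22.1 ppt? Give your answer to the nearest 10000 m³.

3420000 m³

Salt balance: 4,637,000×35 + V×4.6 = (4,637,000+V)×22.1
162,295,000 + 4.6V = 102,477,700 + 22.1V
59,817,300 = 17.5V
V = 3,418,131.43 m³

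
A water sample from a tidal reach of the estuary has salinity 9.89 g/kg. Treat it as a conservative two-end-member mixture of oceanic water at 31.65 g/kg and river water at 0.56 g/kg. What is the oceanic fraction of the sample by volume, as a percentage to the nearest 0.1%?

Let g be the oceanic fraction. Salt balance per unit volume:
g×31.65 + (1−g)×0.56 = 9.89
g = (9.89 − 0.56) / (31.65 − 0.56) = 9.33/31.09 = 0.3001

30.0%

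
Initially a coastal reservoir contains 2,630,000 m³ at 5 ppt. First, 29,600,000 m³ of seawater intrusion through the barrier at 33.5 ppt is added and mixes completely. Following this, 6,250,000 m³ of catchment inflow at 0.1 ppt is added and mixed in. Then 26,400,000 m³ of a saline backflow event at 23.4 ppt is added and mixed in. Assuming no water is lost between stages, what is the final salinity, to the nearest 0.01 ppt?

Weighted by volume,
Initial salt = 2,630,000×5 = 13,150,000
After stage 1: salt = 13,150,000 + 29,600,000×33.5 = 1,004,750,000; volume = 32,230,000 m³; S = 31.174 ppt
After stage 2: salt = 1,004,750,000 + 6,250,000×0.1 = 1,005,375,000; volume = 38,480,000 m³; S = 26.127 ppt
After stage 3: salt = 1,005,375,000 + 26,400,000×23.4 = 1,623,135,000; volume = 64,880,000 m³
S = 1,623,135,000 / 64,880,000 = 25.0175 ppt

25.02 ppt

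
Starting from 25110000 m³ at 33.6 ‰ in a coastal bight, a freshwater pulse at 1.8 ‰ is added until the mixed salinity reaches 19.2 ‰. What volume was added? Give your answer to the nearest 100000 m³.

20800000 m³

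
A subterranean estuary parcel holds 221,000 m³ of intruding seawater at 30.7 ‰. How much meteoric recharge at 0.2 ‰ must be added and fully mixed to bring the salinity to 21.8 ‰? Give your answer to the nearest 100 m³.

91100 m³

Salt balance: 221,000×30.7 + V×0.2 = (221,000+V)×21.8
6,784,700 + 0.2V = 4,817,800 + 21.8V
1,966,900 = 21.6V
V = 91,060.19 m³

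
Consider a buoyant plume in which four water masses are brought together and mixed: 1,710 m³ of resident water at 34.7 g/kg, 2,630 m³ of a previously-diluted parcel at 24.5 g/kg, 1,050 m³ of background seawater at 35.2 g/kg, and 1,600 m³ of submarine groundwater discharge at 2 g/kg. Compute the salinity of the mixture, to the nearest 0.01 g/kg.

Mass of salt is conserved:
salt = 1,710×34.7 + 2,630×24.5 + 1,050×35.2 + 1,600×2 = 59,337 + 64,435 + 36,960 + 3,200 = 163,932
volume = 1,710 + 2,630 + 1,050 + 1,600 = 6,990 m³
S = 163,932 / 6,990 = 23.4524 g/kg

23.45 g/kg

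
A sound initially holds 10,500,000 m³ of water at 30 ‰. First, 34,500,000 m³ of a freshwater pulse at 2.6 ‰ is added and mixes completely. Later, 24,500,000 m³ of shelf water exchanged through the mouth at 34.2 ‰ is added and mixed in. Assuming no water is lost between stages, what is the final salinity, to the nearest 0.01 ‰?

17.88 ‰

Mass of salt is conserved:
Initial salt = 10,500,000×30 = 315,000,000
After stage 1: salt = 315,000,000 + 34,500,000×2.6 = 404,700,000; volume = 45,000,000 m³; S = 8.993 ‰
After stage 2: salt = 404,700,000 + 24,500,000×34.2 = 1,242,600,000; volume = 69,500,000 m³
S = 1,242,600,000 / 69,500,000 = 17.8791 ‰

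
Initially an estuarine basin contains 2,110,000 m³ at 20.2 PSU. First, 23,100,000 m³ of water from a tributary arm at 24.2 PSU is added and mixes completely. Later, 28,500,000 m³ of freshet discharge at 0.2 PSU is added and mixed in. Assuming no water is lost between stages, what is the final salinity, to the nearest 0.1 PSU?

11.3 PSU

Mass of salt is conserved:
Initial salt = 2,110,000×20.2 = 42,622,000
After stage 1: salt = 42,622,000 + 23,100,000×24.2 = 601,642,000; volume = 25,210,000 m³; S = 23.865 PSU
After stage 2: salt = 601,642,000 + 28,500,000×0.2 = 607,342,000; volume = 53,710,000 m³
S = 607,342,000 / 53,710,000 = 11.3078 PSU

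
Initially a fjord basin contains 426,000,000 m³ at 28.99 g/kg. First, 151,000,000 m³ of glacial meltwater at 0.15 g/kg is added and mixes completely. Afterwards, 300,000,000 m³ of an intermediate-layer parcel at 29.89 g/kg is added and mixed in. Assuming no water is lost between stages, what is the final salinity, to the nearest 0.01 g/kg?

Weighted by volume,
Initial salt = 426,000,000×28.99 = 12,349,740,000
After stage 1: salt = 12,349,740,000 + 151,000,000×0.15 = 12,372,390,000; volume = 577,000,000 m³; S = 21.443 g/kg
After stage 2: salt = 12,372,390,000 + 300,000,000×29.89 = 21,339,390,000; volume = 877,000,000 m³
S = 21,339,390,000 / 877,000,000 = 24.3323 g/kg

24.33 g/kg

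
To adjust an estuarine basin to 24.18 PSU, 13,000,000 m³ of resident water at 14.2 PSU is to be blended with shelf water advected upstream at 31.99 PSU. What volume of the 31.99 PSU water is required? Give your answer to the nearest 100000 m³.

Salt balance: 13,000,000×14.2 + V×31.99 = (13,000,000+V)×24.18
184,600,000 + 31.99V = 314,340,000 + 24.18V
129,740,000 = 7.81V
V = 16,612,035.85 m³

16600000 m³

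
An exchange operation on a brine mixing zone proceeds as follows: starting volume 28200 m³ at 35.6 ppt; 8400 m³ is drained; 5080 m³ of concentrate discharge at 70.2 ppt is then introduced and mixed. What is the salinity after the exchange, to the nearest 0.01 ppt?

Remaining after removal: 19,800 m³ at 35.6 ppt (salt = 704,880)
After addition: salt = 704,880 + 5,080×70.2 = 1,061,496; volume = 24,880 m³
S = 1,061,496 / 24,880 = 42.6646 ppt

42.66 ppt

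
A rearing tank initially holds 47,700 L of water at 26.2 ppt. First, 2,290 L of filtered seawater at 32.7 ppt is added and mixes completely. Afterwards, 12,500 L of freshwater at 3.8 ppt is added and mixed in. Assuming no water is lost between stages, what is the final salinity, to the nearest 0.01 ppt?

21.96 ppt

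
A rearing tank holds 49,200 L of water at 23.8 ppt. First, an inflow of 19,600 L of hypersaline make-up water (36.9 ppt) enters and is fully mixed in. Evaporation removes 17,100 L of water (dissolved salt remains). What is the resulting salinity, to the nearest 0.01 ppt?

36.64 ppt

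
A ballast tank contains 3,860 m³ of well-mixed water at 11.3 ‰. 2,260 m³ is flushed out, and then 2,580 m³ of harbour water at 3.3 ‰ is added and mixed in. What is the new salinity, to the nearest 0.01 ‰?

6.36 ‰

Remaining after removal: 1,600 m³ at 11.3 ‰ (salt = 18,080)
After addition: salt = 18,080 + 2,580×3.3 = 26,594; volume = 4,180 m³
S = 26,594 / 4,180 = 6.3622 ‰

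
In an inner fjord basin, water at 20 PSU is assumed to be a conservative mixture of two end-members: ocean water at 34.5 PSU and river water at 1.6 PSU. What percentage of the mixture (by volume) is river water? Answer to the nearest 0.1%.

44.1%

Let f be the freshwater fraction. Salt balance per unit volume:
f×1.6 + (1−f)×34.5 = 20
f = (34.5 − 20) / (34.5 − 1.6) = 14.5/32.9 = 0.4407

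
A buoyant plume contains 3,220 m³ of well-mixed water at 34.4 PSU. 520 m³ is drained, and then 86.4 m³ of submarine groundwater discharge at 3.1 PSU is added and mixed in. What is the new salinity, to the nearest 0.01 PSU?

Remaining after removal: 2,700 m³ at 34.4 PSU (salt = 92,880)
After addition: salt = 92,880 + 86.4×3.1 = 93,147.84; volume = 2,786.4 m³
S = 93,147.84 / 2,786.4 = 33.4295 PSU

33.43 PSU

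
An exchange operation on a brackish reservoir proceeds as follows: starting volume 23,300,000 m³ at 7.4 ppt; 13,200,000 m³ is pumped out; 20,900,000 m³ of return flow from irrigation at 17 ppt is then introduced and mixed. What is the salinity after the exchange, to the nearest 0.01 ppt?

Remaining after removal: 10,100,000 m³ at 7.4 ppt (salt = 74,740,000)
After addition: salt = 74,740,000 + 20,900,000×17 = 430,040,000; volume = 31,000,000 m³
S = 430,040,000 / 31,000,000 = 13.8723 ppt

13.87 ppt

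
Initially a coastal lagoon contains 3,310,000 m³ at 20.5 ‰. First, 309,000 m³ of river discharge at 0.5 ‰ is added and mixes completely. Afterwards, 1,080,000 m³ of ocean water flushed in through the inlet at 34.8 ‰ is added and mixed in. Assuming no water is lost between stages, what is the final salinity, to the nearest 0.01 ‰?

Weighted by volume,
Initial salt = 3,310,000×20.5 = 67,855,000
After stage 1: salt = 67,855,000 + 309,000×0.5 = 68,009,500; volume = 3,619,000 m³; S = 18.792 ‰
After stage 2: salt = 68,009,500 + 1,080,000×34.8 = 105,593,500; volume = 4,699,000 m³
S = 105,593,500 / 4,699,000 = 22.4715 ‰

22.47 ‰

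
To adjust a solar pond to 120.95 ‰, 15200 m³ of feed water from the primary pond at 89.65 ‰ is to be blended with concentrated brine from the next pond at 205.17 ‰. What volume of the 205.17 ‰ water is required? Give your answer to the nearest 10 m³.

Salt balance: 15,200×89.65 + V×205.17 = (15,200+V)×120.95
1,362,680 + 205.17V = 1,838,440 + 120.95V
475,760 = 84.22V
V = 5,649.01 m³

5650 m³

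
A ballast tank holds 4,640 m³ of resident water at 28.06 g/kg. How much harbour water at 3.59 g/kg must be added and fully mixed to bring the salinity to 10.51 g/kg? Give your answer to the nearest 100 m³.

11800 m³

Salt balance: 4,640×28.06 + V×3.59 = (4,640+V)×10.51
130,198.4 + 3.59V = 48,766.4 + 10.51V
81,432 = 6.92V
V = 11,767.63 m³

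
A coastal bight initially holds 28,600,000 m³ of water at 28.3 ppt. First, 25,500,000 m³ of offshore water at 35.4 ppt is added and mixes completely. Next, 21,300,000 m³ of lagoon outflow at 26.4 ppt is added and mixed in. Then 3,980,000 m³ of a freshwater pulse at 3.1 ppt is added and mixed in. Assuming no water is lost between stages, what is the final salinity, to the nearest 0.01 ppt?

28.81 ppt

Mass of salt is conserved:
Initial salt = 28,600,000×28.3 = 809,380,000
After stage 1: salt = 809,380,000 + 25,500,000×35.4 = 1,712,080,000; volume = 54,100,000 m³; S = 31.647 ppt
After stage 2: salt = 1,712,080,000 + 21,300,000×26.4 = 2,274,400,000; volume = 75,400,000 m³; S = 30.164 ppt
After stage 3: salt = 2,274,400,000 + 3,980,000×3.1 = 2,286,738,000; volume = 79,380,000 m³
S = 2,286,738,000 / 79,380,000 = 28.8075 ppt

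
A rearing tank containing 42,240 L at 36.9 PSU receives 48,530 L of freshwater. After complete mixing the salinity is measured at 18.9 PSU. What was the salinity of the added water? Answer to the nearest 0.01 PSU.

3.23 PSU

Salt balance: 42,240×36.9 + 48,530×S = 90,770×18.9
1,558,656 + 48,530·S = 1,715,553
S = (1,715,553 − 1,558,656) / 48,530 = 3.233 PSU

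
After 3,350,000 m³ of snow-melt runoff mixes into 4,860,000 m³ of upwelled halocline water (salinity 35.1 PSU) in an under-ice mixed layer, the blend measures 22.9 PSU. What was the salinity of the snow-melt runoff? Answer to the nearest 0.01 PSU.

5.20 PSU

Salt balance: 4,860,000×35.1 + 3,350,000×S = 8,210,000×22.9
170,586,000 + 3,350,000·S = 188,009,000
S = (188,009,000 − 170,586,000) / 3,350,000 = 5.2009 PSU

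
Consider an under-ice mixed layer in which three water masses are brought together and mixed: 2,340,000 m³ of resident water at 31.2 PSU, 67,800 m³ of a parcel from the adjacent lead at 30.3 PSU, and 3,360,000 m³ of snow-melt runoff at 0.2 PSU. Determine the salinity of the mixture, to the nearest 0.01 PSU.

13.13 PSU

By conservation of dissolved salt,
salt = 2,340,000×31.2 + 67,800×30.3 + 3,360,000×0.2 = 73,008,000 + 2,054,340 + 672,000 = 75,734,340
volume = 2,340,000 + 67,800 + 3,360,000 = 5,767,800 m³
S = 75,734,340 / 5,767,800 = 13.1305 PSU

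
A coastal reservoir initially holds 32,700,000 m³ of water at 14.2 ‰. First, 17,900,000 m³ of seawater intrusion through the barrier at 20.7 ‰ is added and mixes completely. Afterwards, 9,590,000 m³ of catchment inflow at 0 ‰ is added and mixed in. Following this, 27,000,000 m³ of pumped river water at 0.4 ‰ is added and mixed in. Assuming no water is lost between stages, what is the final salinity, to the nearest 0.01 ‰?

Conserving salt mass:
Initial salt = 32,700,000×14.2 = 464,340,000
After stage 1: salt = 464,340,000 + 17,900,000×20.7 = 834,870,000; volume = 50,600,000 m³; S = 16.499 ‰
After stage 2: salt = 834,870,000 + 9,590,000×0 = 834,870,000; volume = 60,190,000 m³; S = 13.871 ‰
After stage 3: salt = 834,870,000 + 27,000,000×0.4 = 845,670,000; volume = 87,190,000 m³
S = 845,670,000 / 87,190,000 = 9.6992 ‰

9.70 ‰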